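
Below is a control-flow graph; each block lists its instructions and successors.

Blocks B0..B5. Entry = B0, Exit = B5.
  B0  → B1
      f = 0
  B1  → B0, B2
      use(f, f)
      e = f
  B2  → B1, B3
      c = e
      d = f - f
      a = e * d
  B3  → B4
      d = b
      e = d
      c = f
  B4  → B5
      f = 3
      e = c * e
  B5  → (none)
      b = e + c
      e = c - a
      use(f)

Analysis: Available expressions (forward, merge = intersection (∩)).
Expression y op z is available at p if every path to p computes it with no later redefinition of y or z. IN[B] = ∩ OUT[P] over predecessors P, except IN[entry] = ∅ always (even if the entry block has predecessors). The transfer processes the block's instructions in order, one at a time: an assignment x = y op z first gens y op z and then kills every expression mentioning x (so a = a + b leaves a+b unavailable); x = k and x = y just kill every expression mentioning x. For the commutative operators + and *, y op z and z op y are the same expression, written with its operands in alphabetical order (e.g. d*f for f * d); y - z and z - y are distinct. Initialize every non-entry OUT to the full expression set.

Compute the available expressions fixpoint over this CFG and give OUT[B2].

Converged values:
  B0: | IN={} | OUT={}
  B1: | IN={} | OUT={}
  B2: | IN={} | OUT={d*e, f-f}
  B3: | IN={d*e, f-f} | OUT={f-f}
  B4: | IN={f-f} | OUT={}
  B5: | IN={} | OUT={c-a}

Merge at B2: IN[B2] = OUT[B1] = {}
Applying B2's transfer function to that IN value gives OUT[B2] (row B2 above).

Answer: {d*e, f-f}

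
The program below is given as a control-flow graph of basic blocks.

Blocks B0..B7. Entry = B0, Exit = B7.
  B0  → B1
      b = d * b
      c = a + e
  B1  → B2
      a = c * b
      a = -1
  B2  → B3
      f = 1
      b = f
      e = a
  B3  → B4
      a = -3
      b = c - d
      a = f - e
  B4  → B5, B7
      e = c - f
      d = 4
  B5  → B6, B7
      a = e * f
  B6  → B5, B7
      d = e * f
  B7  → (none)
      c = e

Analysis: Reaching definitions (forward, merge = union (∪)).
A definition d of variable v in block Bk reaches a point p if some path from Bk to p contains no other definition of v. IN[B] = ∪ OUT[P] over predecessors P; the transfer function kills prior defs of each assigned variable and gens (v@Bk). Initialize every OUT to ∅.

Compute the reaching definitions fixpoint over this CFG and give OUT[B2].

Fixpoint table:
  B0:   IN={}   OUT={b@B0, c@B0}
  B1:   IN={b@B0, c@B0}   OUT={a@B1, b@B0, c@B0}
  B2:   IN={a@B1, b@B0, c@B0}   OUT={a@B1, b@B2, c@B0, e@B2, f@B2}
  B3:   IN={a@B1, b@B2, c@B0, e@B2, f@B2}   OUT={a@B3, b@B3, c@B0, e@B2, f@B2}
  B4:   IN={a@B3, b@B3, c@B0, e@B2, f@B2}   OUT={a@B3, b@B3, c@B0, d@B4, e@B4, f@B2}
  B5:   IN={a@B3, a@B5, b@B3, c@B0, d@B4, d@B6, e@B4, f@B2}   OUT={a@B5, b@B3, c@B0, d@B4, d@B6, e@B4, f@B2}
  B6:   IN={a@B5, b@B3, c@B0, d@B4, d@B6, e@B4, f@B2}   OUT={a@B5, b@B3, c@B0, d@B6, e@B4, f@B2}
  B7:   IN={a@B3, a@B5, b@B3, c@B0, d@B4, d@B6, e@B4, f@B2}   OUT={a@B3, a@B5, b@B3, c@B7, d@B4, d@B6, e@B4, f@B2}

Merge at B2: IN[B2] = OUT[B1] = {a@B1, b@B0, c@B0}
Applying B2's transfer function to that IN value gives OUT[B2] (row B2 above).

Answer: {a@B1, b@B2, c@B0, e@B2, f@B2}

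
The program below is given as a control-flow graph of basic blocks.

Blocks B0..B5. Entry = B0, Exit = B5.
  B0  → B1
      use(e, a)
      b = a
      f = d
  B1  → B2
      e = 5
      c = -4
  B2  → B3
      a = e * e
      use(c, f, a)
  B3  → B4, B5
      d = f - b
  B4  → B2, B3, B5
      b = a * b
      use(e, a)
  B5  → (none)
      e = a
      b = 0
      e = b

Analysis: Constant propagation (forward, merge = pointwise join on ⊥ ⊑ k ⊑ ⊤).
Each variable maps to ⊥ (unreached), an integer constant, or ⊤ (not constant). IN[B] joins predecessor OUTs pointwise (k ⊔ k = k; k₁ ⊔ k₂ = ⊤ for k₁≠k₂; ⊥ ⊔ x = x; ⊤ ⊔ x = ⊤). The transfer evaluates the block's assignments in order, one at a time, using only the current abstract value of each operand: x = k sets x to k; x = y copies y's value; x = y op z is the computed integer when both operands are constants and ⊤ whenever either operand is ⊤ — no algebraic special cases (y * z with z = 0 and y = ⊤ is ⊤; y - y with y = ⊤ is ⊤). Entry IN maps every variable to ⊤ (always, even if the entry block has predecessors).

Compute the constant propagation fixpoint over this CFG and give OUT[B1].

Answer: {a: ⊤, b: ⊤, c: -4, d: ⊤, e: 5, f: ⊤}

Working:
Fixpoint table:
  B0:  IN=(all ⊤)  OUT=(all ⊤)
  B1:  IN=(all ⊤)  OUT={c:-4, e:5; rest ⊤}
  B2:  IN={c:-4, e:5; rest ⊤}  OUT={a:25, c:-4, e:5; rest ⊤}
  B3:  IN={a:25, c:-4, e:5; rest ⊤}  OUT={a:25, c:-4, e:5; rest ⊤}
  B4:  IN={a:25, c:-4, e:5; rest ⊤}  OUT={a:25, c:-4, e:5; rest ⊤}
  B5:  IN={a:25, c:-4, e:5; rest ⊤}  OUT={a:25, b:0, c:-4, e:0; rest ⊤}

Merge at B1: IN[B1] = OUT[B0] = {a: ⊤, b: ⊤, c: ⊤, d: ⊤, e: ⊤, f: ⊤}
Applying B1's transfer function to that IN value gives OUT[B1] (row B1 above).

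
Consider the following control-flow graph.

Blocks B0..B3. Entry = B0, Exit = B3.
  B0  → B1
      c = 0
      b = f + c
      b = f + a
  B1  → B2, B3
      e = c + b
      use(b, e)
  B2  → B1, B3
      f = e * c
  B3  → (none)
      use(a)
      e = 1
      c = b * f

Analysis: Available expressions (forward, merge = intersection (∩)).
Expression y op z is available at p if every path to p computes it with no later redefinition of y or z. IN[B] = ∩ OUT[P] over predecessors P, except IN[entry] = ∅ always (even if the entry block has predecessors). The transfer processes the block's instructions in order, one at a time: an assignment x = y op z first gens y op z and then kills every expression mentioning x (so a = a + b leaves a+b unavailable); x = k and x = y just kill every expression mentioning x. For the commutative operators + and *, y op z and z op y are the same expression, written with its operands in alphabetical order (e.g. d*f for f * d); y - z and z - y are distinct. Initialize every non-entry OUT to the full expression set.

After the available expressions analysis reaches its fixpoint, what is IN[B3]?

Answer: {b+c}

Working:
Fixpoint table:
  B0: | IN={} | OUT={a+f, c+f}
  B1: | IN={} | OUT={b+c}
  B2: | IN={b+c} | OUT={b+c, c*e}
  B3: | IN={b+c} | OUT={b*f}

Merge at B3: IN[B3] = OUT[B1] ∩ OUT[B2] = {b+c}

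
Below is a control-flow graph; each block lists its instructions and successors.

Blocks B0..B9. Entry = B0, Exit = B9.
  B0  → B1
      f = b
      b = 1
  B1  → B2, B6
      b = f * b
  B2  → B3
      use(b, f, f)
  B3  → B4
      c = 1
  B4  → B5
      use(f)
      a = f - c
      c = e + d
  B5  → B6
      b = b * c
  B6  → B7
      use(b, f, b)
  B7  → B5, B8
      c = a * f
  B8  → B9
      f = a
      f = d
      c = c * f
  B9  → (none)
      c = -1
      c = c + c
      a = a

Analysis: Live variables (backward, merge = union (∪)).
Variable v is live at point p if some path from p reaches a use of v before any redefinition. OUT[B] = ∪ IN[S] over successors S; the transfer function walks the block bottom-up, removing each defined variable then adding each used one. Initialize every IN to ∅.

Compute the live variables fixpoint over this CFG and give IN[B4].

Per-block solution:
  B0: | IN={a, b, d, e} | OUT={a, b, d, e, f}
  B1: | IN={a, b, d, e, f} | OUT={a, b, d, e, f}
  B2: | IN={b, d, e, f} | OUT={b, d, e, f}
  B3: | IN={b, d, e, f} | OUT={b, c, d, e, f}
  B4: | IN={b, c, d, e, f} | OUT={a, b, c, d, f}
  B5: | IN={a, b, c, d, f} | OUT={a, b, d, f}
  B6: | IN={a, b, d, f} | OUT={a, b, d, f}
  B7: | IN={a, b, d, f} | OUT={a, b, c, d, f}
  B8: | IN={a, c, d} | OUT={a}
  B9: | IN={a} | OUT={}

Merge at B4: OUT[B4] = IN[B5] = {a, b, c, d, f}
Applying B4's transfer function to that OUT value gives IN[B4] (row B4 above).

Answer: {b, c, d, e, f}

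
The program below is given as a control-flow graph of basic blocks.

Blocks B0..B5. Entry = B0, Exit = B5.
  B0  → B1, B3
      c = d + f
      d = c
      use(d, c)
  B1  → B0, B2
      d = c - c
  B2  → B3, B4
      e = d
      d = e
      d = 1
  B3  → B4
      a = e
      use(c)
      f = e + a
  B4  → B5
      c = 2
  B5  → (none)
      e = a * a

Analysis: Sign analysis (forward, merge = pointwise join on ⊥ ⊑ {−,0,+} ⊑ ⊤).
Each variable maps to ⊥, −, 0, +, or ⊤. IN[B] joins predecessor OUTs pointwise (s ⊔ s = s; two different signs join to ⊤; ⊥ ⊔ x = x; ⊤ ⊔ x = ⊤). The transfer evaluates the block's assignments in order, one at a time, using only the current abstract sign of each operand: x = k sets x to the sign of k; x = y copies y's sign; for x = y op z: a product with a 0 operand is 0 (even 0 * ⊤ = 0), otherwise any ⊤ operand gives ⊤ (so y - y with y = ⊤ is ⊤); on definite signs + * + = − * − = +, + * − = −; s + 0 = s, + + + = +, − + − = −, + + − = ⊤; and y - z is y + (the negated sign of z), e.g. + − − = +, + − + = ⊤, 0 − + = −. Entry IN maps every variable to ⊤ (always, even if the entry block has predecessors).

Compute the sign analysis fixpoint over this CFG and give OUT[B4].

Answer: {a: ⊤, b: ⊤, c: +, d: ⊤, e: ⊤, f: ⊤}

Trace:
Per-block solution:
  B0:   IN=(all ⊤)   OUT=(all ⊤)
  B1:   IN=(all ⊤)   OUT=(all ⊤)
  B2:   IN=(all ⊤)   OUT={d:+; rest ⊤}
  B3:   IN=(all ⊤)   OUT=(all ⊤)
  B4:   IN=(all ⊤)   OUT={c:+; rest ⊤}
  B5:   IN={c:+; rest ⊤}   OUT={c:+; rest ⊤}

Merge at B4: IN[B4] = OUT[B2] ⊔ OUT[B3] = {a: ⊤, b: ⊤, c: ⊤, d: ⊤, e: ⊤, f: ⊤}
Applying B4's transfer function to that IN value gives OUT[B4] (row B4 above).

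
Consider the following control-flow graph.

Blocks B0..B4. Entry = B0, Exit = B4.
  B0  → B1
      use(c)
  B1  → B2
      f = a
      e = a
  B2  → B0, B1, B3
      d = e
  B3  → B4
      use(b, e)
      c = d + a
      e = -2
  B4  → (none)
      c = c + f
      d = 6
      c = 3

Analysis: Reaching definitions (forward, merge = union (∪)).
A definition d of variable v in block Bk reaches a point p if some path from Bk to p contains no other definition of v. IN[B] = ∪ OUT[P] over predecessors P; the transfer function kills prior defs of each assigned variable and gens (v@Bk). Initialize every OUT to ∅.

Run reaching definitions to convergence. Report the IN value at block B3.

Answer: {d@B2, e@B1, f@B1}

Derivation:
Fixpoint table:
  B0:  IN={d@B2, e@B1, f@B1}  OUT={d@B2, e@B1, f@B1}
  B1:  IN={d@B2, e@B1, f@B1}  OUT={d@B2, e@B1, f@B1}
  B2:  IN={d@B2, e@B1, f@B1}  OUT={d@B2, e@B1, f@B1}
  B3:  IN={d@B2, e@B1, f@B1}  OUT={c@B3, d@B2, e@B3, f@B1}
  B4:  IN={c@B3, d@B2, e@B3, f@B1}  OUT={c@B4, d@B4, e@B3, f@B1}

Merge at B3: IN[B3] = OUT[B2] = {d@B2, e@B1, f@B1}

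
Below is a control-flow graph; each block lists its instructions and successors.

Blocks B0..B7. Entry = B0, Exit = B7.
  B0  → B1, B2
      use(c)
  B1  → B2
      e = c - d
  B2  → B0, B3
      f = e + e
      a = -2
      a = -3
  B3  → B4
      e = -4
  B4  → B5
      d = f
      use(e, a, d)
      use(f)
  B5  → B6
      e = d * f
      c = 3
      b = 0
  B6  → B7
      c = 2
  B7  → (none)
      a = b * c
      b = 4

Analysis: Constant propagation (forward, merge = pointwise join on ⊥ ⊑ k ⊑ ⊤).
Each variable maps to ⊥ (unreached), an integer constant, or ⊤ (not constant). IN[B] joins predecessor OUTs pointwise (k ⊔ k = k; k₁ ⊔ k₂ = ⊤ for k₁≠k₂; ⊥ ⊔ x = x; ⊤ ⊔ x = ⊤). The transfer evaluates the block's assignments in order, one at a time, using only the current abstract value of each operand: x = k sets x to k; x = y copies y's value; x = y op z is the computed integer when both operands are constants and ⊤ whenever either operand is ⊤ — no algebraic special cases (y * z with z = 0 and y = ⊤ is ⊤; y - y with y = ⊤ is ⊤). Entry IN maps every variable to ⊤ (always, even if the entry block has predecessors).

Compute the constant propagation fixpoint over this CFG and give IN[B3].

Per-block solution:
  B0:  IN=(all ⊤)  OUT=(all ⊤)
  B1:  IN=(all ⊤)  OUT=(all ⊤)
  B2:  IN=(all ⊤)  OUT={a:-3; rest ⊤}
  B3:  IN={a:-3; rest ⊤}  OUT={a:-3, e:-4; rest ⊤}
  B4:  IN={a:-3, e:-4; rest ⊤}  OUT={a:-3, e:-4; rest ⊤}
  B5:  IN={a:-3, e:-4; rest ⊤}  OUT={a:-3, b:0, c:3; rest ⊤}
  B6:  IN={a:-3, b:0, c:3; rest ⊤}  OUT={a:-3, b:0, c:2; rest ⊤}
  B7:  IN={a:-3, b:0, c:2; rest ⊤}  OUT={a:0, b:4, c:2; rest ⊤}

Merge at B3: IN[B3] = OUT[B2] = {a: -3, b: ⊤, c: ⊤, d: ⊤, e: ⊤, f: ⊤}

Answer: {a: -3, b: ⊤, c: ⊤, d: ⊤, e: ⊤, f: ⊤}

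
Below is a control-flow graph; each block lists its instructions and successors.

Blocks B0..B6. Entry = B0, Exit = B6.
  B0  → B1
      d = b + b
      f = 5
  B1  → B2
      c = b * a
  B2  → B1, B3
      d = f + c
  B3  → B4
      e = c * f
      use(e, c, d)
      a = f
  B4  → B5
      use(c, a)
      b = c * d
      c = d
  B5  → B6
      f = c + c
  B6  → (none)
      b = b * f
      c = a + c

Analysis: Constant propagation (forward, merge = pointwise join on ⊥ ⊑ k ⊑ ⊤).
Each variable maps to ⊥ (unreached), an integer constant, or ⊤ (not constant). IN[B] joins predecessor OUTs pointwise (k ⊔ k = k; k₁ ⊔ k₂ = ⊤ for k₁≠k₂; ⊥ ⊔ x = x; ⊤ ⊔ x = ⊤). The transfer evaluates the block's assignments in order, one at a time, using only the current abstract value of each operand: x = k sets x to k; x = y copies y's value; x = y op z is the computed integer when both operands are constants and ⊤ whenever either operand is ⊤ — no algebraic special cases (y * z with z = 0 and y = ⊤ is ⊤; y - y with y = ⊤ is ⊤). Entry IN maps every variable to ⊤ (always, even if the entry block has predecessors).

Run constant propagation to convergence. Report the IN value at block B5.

Answer: {a: 5, b: ⊤, c: ⊤, d: ⊤, e: ⊤, f: 5}

Working:
Converged values:
  B0:   IN=(all ⊤)   OUT={f:5; rest ⊤}
  B1:   IN={f:5; rest ⊤}   OUT={f:5; rest ⊤}
  B2:   IN={f:5; rest ⊤}   OUT={f:5; rest ⊤}
  B3:   IN={f:5; rest ⊤}   OUT={a:5, f:5; rest ⊤}
  B4:   IN={a:5, f:5; rest ⊤}   OUT={a:5, f:5; rest ⊤}
  B5:   IN={a:5, f:5; rest ⊤}   OUT={a:5; rest ⊤}
  B6:   IN={a:5; rest ⊤}   OUT={a:5; rest ⊤}

Merge at B5: IN[B5] = OUT[B4] = {a: 5, b: ⊤, c: ⊤, d: ⊤, e: ⊤, f: 5}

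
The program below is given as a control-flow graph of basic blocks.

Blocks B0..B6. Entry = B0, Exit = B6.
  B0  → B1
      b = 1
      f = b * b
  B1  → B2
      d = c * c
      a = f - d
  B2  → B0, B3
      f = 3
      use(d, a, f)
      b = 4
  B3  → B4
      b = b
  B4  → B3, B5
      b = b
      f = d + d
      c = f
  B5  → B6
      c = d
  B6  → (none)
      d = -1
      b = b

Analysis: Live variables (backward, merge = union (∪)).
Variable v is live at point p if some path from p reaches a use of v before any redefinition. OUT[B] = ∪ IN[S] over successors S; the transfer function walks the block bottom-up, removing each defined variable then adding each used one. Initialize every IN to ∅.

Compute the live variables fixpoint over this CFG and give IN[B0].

Converged values:
  B0:  IN={c}  OUT={c, f}
  B1:  IN={c, f}  OUT={a, c, d}
  B2:  IN={a, c, d}  OUT={b, c, d}
  B3:  IN={b, d}  OUT={b, d}
  B4:  IN={b, d}  OUT={b, d}
  B5:  IN={b, d}  OUT={b}
  B6:  IN={b}  OUT={}

Merge at B0: OUT[B0] = IN[B1] = {c, f}
Applying B0's transfer function to that OUT value gives IN[B0] (row B0 above).

Answer: {c}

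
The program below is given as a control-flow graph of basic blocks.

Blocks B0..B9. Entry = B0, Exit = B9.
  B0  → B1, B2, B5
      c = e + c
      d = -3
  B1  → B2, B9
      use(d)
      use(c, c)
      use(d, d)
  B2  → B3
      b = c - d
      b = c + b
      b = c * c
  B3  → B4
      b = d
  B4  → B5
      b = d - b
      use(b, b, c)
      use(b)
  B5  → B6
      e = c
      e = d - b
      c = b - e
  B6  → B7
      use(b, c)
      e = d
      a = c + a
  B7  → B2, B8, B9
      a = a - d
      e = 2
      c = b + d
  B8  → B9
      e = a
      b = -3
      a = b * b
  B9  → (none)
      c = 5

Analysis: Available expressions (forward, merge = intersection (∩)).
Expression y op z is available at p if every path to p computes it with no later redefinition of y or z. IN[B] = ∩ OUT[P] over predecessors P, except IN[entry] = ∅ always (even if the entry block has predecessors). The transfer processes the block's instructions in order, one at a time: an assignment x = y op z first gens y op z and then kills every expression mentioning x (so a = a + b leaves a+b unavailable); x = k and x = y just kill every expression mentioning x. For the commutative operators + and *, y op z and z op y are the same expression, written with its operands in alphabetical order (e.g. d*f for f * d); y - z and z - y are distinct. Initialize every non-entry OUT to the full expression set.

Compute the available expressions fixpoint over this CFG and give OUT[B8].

Per-block solution:
  B0:  IN={}  OUT={}
  B1:  IN={}  OUT={}
  B2:  IN={}  OUT={c*c, c-d}
  B3:  IN={c*c, c-d}  OUT={c*c, c-d}
  B4:  IN={c*c, c-d}  OUT={c*c, c-d}
  B5:  IN={}  OUT={b-e, d-b}
  B6:  IN={b-e, d-b}  OUT={d-b}
  B7:  IN={d-b}  OUT={b+d, d-b}
  B8:  IN={b+d, d-b}  OUT={b*b}
  B9:  IN={}  OUT={}

Merge at B8: IN[B8] = OUT[B7] = {b+d, d-b}
Applying B8's transfer function to that IN value gives OUT[B8] (row B8 above).

Answer: {b*b}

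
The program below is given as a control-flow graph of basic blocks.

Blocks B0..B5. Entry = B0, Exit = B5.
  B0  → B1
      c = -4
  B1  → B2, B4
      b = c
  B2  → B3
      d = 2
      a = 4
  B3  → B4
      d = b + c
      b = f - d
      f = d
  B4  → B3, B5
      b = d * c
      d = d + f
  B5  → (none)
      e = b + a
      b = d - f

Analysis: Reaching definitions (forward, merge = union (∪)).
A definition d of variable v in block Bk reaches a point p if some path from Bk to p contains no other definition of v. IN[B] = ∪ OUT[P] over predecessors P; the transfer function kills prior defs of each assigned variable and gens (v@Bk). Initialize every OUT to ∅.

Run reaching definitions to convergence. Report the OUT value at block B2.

Answer: {a@B2, b@B1, c@B0, d@B2}

Derivation:
Converged values:
  B0: | IN={} | OUT={c@B0}
  B1: | IN={c@B0} | OUT={b@B1, c@B0}
  B2: | IN={b@B1, c@B0} | OUT={a@B2, b@B1, c@B0, d@B2}
  B3: | IN={a@B2, b@B1, b@B4, c@B0, d@B2, d@B4, f@B3} | OUT={a@B2, b@B3, c@B0, d@B3, f@B3}
  B4: | IN={a@B2, b@B1, b@B3, c@B0, d@B3, f@B3} | OUT={a@B2, b@B4, c@B0, d@B4, f@B3}
  B5: | IN={a@B2, b@B4, c@B0, d@B4, f@B3} | OUT={a@B2, b@B5, c@B0, d@B4, e@B5, f@B3}

Merge at B2: IN[B2] = OUT[B1] = {b@B1, c@B0}
Applying B2's transfer function to that IN value gives OUT[B2] (row B2 above).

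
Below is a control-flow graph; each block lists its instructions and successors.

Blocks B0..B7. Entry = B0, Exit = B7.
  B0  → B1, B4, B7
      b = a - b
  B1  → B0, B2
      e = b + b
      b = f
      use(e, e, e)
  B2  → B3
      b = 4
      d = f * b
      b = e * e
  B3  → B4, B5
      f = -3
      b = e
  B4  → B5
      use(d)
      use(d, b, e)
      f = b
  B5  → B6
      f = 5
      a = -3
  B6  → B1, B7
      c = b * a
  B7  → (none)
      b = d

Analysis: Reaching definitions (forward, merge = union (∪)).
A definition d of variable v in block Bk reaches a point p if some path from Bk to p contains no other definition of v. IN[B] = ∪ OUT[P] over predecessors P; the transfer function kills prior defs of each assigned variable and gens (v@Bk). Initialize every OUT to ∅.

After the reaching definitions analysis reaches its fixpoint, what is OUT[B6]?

Answer: {a@B5, b@B0, b@B3, c@B6, d@B2, e@B1, f@B5}

Working:
Per-block solution:
  B0:  IN={a@B5, b@B1, c@B6, d@B2, e@B1, f@B5}  OUT={a@B5, b@B0, c@B6, d@B2, e@B1, f@B5}
  B1:  IN={a@B5, b@B0, b@B3, c@B6, d@B2, e@B1, f@B5}  OUT={a@B5, b@B1, c@B6, d@B2, e@B1, f@B5}
  B2:  IN={a@B5, b@B1, c@B6, d@B2, e@B1, f@B5}  OUT={a@B5, b@B2, c@B6, d@B2, e@B1, f@B5}
  B3:  IN={a@B5, b@B2, c@B6, d@B2, e@B1, f@B5}  OUT={a@B5, b@B3, c@B6, d@B2, e@B1, f@B3}
  B4:  IN={a@B5, b@B0, b@B3, c@B6, d@B2, e@B1, f@B3, f@B5}  OUT={a@B5, b@B0, b@B3, c@B6, d@B2, e@B1, f@B4}
  B5:  IN={a@B5, b@B0, b@B3, c@B6, d@B2, e@B1, f@B3, f@B4}  OUT={a@B5, b@B0, b@B3, c@B6, d@B2, e@B1, f@B5}
  B6:  IN={a@B5, b@B0, b@B3, c@B6, d@B2, e@B1, f@B5}  OUT={a@B5, b@B0, b@B3, c@B6, d@B2, e@B1, f@B5}
  B7:  IN={a@B5, b@B0, b@B3, c@B6, d@B2, e@B1, f@B5}  OUT={a@B5, b@B7, c@B6, d@B2, e@B1, f@B5}

Merge at B6: IN[B6] = OUT[B5] = {a@B5, b@B0, b@B3, c@B6, d@B2, e@B1, f@B5}
Applying B6's transfer function to that IN value gives OUT[B6] (row B6 above).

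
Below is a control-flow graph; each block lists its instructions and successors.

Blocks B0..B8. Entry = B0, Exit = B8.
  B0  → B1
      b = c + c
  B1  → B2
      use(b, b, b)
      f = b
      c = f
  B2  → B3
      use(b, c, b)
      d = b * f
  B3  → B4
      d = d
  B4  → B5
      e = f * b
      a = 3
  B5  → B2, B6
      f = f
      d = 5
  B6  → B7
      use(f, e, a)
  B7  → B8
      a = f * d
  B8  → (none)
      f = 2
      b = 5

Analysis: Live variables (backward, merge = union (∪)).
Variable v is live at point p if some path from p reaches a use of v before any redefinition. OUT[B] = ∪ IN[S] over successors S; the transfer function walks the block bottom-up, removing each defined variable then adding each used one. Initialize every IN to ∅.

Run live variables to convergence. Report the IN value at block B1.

Answer: {b}

Derivation:
Per-block solution:
  B0: | IN={c} | OUT={b}
  B1: | IN={b} | OUT={b, c, f}
  B2: | IN={b, c, f} | OUT={b, c, d, f}
  B3: | IN={b, c, d, f} | OUT={b, c, f}
  B4: | IN={b, c, f} | OUT={a, b, c, e, f}
  B5: | IN={a, b, c, e, f} | OUT={a, b, c, d, e, f}
  B6: | IN={a, d, e, f} | OUT={d, f}
  B7: | IN={d, f} | OUT={}
  B8: | IN={} | OUT={}

Merge at B1: OUT[B1] = IN[B2] = {b, c, f}
Applying B1's transfer function to that OUT value gives IN[B1] (row B1 above).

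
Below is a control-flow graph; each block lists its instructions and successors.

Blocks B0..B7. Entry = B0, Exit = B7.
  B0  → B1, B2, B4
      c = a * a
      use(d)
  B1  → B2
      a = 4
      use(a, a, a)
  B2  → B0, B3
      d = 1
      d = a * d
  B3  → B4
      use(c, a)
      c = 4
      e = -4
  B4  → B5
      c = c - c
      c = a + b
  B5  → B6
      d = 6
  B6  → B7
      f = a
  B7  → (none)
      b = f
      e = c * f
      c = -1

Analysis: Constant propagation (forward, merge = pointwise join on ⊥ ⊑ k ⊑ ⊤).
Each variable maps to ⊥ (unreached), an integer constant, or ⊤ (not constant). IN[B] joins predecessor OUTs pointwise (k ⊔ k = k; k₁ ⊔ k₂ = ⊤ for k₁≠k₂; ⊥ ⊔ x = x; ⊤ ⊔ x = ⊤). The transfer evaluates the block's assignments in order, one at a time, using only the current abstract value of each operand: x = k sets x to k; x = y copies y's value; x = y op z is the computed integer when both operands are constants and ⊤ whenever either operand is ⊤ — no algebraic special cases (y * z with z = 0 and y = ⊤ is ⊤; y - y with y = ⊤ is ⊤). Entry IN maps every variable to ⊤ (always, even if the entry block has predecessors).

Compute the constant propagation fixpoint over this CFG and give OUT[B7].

Fixpoint table:
  B0: | IN=(all ⊤) | OUT=(all ⊤)
  B1: | IN=(all ⊤) | OUT={a:4; rest ⊤}
  B2: | IN=(all ⊤) | OUT=(all ⊤)
  B3: | IN=(all ⊤) | OUT={c:4, e:-4; rest ⊤}
  B4: | IN=(all ⊤) | OUT=(all ⊤)
  B5: | IN=(all ⊤) | OUT={d:6; rest ⊤}
  B6: | IN={d:6; rest ⊤} | OUT={d:6; rest ⊤}
  B7: | IN={d:6; rest ⊤} | OUT={c:-1, d:6; rest ⊤}

Merge at B7: IN[B7] = OUT[B6] = {a: ⊤, b: ⊤, c: ⊤, d: 6, e: ⊤, f: ⊤}
Applying B7's transfer function to that IN value gives OUT[B7] (row B7 above).

Answer: {a: ⊤, b: ⊤, c: -1, d: 6, e: ⊤, f: ⊤}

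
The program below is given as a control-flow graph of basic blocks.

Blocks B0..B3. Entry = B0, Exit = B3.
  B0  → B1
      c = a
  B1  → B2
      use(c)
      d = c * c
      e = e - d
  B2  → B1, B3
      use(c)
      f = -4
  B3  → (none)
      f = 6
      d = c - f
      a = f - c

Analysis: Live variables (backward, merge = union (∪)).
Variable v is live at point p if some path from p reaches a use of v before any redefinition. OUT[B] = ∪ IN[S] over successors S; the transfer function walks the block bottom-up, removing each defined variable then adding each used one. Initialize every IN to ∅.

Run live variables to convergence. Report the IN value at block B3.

Answer: {c}

Trace:
Per-block solution:
  B0:  IN={a, e}  OUT={c, e}
  B1:  IN={c, e}  OUT={c, e}
  B2:  IN={c, e}  OUT={c, e}
  B3:  IN={c}  OUT={}

B3 is the boundary node: OUT[B3] = {}
Applying B3's transfer function to that OUT value gives IN[B3] (row B3 above).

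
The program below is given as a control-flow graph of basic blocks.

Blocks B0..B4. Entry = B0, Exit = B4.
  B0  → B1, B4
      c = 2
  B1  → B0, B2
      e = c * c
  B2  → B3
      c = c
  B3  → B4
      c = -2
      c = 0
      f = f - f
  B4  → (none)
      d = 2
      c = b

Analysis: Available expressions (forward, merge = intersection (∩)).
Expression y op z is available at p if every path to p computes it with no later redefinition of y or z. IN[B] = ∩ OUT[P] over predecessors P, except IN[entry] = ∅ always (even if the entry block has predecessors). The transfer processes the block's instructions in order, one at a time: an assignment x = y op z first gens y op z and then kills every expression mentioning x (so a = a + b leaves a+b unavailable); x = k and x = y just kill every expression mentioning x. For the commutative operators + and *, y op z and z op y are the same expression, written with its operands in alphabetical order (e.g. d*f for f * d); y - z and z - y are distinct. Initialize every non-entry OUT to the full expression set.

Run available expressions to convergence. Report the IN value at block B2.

Answer: {c*c}

Trace:
Per-block solution:
  B0: | IN={} | OUT={}
  B1: | IN={} | OUT={c*c}
  B2: | IN={c*c} | OUT={}
  B3: | IN={} | OUT={}
  B4: | IN={} | OUT={}

Merge at B2: IN[B2] = OUT[B1] = {c*c}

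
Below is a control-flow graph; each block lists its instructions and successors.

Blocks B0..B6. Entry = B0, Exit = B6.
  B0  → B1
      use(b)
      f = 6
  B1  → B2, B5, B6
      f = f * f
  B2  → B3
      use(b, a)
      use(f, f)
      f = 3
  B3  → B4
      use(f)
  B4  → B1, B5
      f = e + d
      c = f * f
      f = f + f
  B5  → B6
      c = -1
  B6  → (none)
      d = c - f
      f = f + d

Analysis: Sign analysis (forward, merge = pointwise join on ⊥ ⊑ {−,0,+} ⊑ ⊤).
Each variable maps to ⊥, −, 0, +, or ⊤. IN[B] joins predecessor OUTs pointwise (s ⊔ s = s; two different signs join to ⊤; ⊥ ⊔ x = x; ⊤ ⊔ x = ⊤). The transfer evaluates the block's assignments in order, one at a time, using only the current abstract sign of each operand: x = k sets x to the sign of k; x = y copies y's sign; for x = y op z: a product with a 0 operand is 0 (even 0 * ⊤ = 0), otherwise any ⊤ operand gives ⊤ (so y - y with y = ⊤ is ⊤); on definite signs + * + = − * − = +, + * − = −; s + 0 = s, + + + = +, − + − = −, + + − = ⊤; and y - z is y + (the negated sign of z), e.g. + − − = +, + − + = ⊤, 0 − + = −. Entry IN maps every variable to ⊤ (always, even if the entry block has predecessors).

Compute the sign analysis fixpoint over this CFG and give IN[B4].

Answer: {a: ⊤, b: ⊤, c: ⊤, d: ⊤, e: ⊤, f: +}

Working:
Converged values:
  B0:  IN=(all ⊤)  OUT={f:+; rest ⊤}
  B1:  IN=(all ⊤)  OUT=(all ⊤)
  B2:  IN=(all ⊤)  OUT={f:+; rest ⊤}
  B3:  IN={f:+; rest ⊤}  OUT={f:+; rest ⊤}
  B4:  IN={f:+; rest ⊤}  OUT=(all ⊤)
  B5:  IN=(all ⊤)  OUT={c:-; rest ⊤}
  B6:  IN=(all ⊤)  OUT=(all ⊤)

Merge at B4: IN[B4] = OUT[B3] = {a: ⊤, b: ⊤, c: ⊤, d: ⊤, e: ⊤, f: +}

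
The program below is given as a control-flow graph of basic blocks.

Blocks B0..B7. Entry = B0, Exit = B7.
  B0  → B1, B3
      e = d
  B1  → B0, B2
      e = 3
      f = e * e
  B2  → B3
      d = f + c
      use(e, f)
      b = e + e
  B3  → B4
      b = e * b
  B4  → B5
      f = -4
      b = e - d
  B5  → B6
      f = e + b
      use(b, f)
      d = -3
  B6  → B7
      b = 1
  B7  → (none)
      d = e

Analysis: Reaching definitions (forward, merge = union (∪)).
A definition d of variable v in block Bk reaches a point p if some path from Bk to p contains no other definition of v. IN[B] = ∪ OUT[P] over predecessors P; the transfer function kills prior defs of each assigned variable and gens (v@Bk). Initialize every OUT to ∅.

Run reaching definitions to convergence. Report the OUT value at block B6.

Fixpoint table:
  B0: | IN={e@B1, f@B1} | OUT={e@B0, f@B1}
  B1: | IN={e@B0, f@B1} | OUT={e@B1, f@B1}
  B2: | IN={e@B1, f@B1} | OUT={b@B2, d@B2, e@B1, f@B1}
  B3: | IN={b@B2, d@B2, e@B0, e@B1, f@B1} | OUT={b@B3, d@B2, e@B0, e@B1, f@B1}
  B4: | IN={b@B3, d@B2, e@B0, e@B1, f@B1} | OUT={b@B4, d@B2, e@B0, e@B1, f@B4}
  B5: | IN={b@B4, d@B2, e@B0, e@B1, f@B4} | OUT={b@B4, d@B5, e@B0, e@B1, f@B5}
  B6: | IN={b@B4, d@B5, e@B0, e@B1, f@B5} | OUT={b@B6, d@B5, e@B0, e@B1, f@B5}
  B7: | IN={b@B6, d@B5, e@B0, e@B1, f@B5} | OUT={b@B6, d@B7, e@B0, e@B1, f@B5}

Merge at B6: IN[B6] = OUT[B5] = {b@B4, d@B5, e@B0, e@B1, f@B5}
Applying B6's transfer function to that IN value gives OUT[B6] (row B6 above).

Answer: {b@B6, d@B5, e@B0, e@B1, f@B5}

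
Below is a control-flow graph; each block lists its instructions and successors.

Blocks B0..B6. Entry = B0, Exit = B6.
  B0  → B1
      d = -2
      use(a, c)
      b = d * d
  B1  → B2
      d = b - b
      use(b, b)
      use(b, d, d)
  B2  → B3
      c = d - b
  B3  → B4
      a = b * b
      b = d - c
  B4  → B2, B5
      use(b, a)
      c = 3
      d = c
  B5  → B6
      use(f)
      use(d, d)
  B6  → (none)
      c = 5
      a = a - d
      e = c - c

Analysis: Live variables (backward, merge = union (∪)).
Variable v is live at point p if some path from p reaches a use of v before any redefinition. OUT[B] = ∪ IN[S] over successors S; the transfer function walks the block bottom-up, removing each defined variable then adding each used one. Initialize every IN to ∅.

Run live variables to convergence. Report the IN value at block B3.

Answer: {b, c, d, f}

Working:
Per-block solution:
  B0: | IN={a, c, f} | OUT={b, f}
  B1: | IN={b, f} | OUT={b, d, f}
  B2: | IN={b, d, f} | OUT={b, c, d, f}
  B3: | IN={b, c, d, f} | OUT={a, b, f}
  B4: | IN={a, b, f} | OUT={a, b, d, f}
  B5: | IN={a, d, f} | OUT={a, d}
  B6: | IN={a, d} | OUT={}

Merge at B3: OUT[B3] = IN[B4] = {a, b, f}
Applying B3's transfer function to that OUT value gives IN[B3] (row B3 above).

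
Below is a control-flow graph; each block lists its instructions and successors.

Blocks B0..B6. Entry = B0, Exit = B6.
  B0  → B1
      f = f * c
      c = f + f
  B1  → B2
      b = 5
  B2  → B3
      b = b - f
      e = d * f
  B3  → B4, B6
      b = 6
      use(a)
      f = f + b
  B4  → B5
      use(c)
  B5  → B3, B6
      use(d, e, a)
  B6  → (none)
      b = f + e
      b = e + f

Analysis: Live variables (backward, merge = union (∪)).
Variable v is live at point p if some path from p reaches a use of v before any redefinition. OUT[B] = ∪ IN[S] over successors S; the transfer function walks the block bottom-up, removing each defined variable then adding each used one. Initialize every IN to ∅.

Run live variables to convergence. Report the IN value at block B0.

Answer: {a, c, d, f}

Trace:
Fixpoint table:
  B0:   IN={a, c, d, f}   OUT={a, c, d, f}
  B1:   IN={a, c, d, f}   OUT={a, b, c, d, f}
  B2:   IN={a, b, c, d, f}   OUT={a, c, d, e, f}
  B3:   IN={a, c, d, e, f}   OUT={a, c, d, e, f}
  B4:   IN={a, c, d, e, f}   OUT={a, c, d, e, f}
  B5:   IN={a, c, d, e, f}   OUT={a, c, d, e, f}
  B6:   IN={e, f}   OUT={}

Merge at B0: OUT[B0] = IN[B1] = {a, c, d, f}
Applying B0's transfer function to that OUT value gives IN[B0] (row B0 above).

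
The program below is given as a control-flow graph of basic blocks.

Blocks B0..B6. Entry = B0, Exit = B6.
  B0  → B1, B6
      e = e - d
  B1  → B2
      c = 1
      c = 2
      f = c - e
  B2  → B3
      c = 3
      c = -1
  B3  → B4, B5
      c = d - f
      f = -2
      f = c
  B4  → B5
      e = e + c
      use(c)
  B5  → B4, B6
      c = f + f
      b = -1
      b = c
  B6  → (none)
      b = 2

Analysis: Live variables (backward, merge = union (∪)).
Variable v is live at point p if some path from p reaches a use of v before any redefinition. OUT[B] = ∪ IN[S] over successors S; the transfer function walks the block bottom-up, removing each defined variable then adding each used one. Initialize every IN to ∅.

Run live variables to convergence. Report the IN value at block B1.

Converged values:
  B0:   IN={d, e}   OUT={d, e}
  B1:   IN={d, e}   OUT={d, e, f}
  B2:   IN={d, e, f}   OUT={d, e, f}
  B3:   IN={d, e, f}   OUT={c, e, f}
  B4:   IN={c, e, f}   OUT={e, f}
  B5:   IN={e, f}   OUT={c, e, f}
  B6:   IN={}   OUT={}

Merge at B1: OUT[B1] = IN[B2] = {d, e, f}
Applying B1's transfer function to that OUT value gives IN[B1] (row B1 above).

Answer: {d, e}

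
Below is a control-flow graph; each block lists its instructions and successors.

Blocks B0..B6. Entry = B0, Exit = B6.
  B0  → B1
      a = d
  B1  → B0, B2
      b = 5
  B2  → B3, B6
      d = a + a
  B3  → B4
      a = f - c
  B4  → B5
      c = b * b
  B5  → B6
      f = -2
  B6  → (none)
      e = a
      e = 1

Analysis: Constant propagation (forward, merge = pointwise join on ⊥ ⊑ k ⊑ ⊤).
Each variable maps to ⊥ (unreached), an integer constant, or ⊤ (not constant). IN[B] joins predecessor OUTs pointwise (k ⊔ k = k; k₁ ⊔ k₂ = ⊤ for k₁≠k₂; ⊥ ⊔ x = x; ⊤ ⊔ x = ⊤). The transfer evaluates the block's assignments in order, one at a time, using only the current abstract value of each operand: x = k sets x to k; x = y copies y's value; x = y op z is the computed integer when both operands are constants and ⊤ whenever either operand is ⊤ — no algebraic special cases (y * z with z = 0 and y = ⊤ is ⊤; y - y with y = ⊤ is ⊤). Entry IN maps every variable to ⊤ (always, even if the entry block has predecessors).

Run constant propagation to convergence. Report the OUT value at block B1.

Fixpoint table:
  B0: | IN=(all ⊤) | OUT=(all ⊤)
  B1: | IN=(all ⊤) | OUT={b:5; rest ⊤}
  B2: | IN={b:5; rest ⊤} | OUT={b:5; rest ⊤}
  B3: | IN={b:5; rest ⊤} | OUT={b:5; rest ⊤}
  B4: | IN={b:5; rest ⊤} | OUT={b:5, c:25; rest ⊤}
  B5: | IN={b:5, c:25; rest ⊤} | OUT={b:5, c:25, f:-2; rest ⊤}
  B6: | IN={b:5; rest ⊤} | OUT={b:5, e:1; rest ⊤}

Merge at B1: IN[B1] = OUT[B0] = {a: ⊤, b: ⊤, c: ⊤, d: ⊤, e: ⊤, f: ⊤}
Applying B1's transfer function to that IN value gives OUT[B1] (row B1 above).

Answer: {a: ⊤, b: 5, c: ⊤, d: ⊤, e: ⊤, f: ⊤}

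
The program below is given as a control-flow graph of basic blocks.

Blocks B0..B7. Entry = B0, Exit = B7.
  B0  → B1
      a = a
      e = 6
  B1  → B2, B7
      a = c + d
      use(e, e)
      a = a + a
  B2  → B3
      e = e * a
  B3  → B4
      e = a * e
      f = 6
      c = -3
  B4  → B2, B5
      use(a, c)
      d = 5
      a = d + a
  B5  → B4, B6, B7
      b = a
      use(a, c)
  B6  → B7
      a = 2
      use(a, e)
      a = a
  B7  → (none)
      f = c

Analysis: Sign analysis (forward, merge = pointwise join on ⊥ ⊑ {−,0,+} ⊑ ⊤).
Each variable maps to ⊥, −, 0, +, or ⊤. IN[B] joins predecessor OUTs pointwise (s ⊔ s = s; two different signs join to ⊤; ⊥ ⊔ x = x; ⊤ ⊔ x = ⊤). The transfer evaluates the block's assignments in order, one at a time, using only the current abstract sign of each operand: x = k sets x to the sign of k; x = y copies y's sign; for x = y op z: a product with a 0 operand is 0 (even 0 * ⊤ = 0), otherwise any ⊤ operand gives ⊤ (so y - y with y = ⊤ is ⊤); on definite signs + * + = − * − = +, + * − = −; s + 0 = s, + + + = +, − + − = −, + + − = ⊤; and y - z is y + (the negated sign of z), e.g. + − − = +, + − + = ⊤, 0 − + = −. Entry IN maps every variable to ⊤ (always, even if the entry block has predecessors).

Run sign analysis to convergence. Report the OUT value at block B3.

Answer: {a: ⊤, b: ⊤, c: -, d: ⊤, e: ⊤, f: +}

Trace:
Converged values:
  B0:  IN=(all ⊤)  OUT={e:+; rest ⊤}
  B1:  IN={e:+; rest ⊤}  OUT={e:+; rest ⊤}
  B2:  IN=(all ⊤)  OUT=(all ⊤)
  B3:  IN=(all ⊤)  OUT={c:-, f:+; rest ⊤}
  B4:  IN={c:-, f:+; rest ⊤}  OUT={c:-, d:+, f:+; rest ⊤}
  B5:  IN={c:-, d:+, f:+; rest ⊤}  OUT={c:-, d:+, f:+; rest ⊤}
  B6:  IN={c:-, d:+, f:+; rest ⊤}  OUT={a:+, c:-, d:+, f:+; rest ⊤}
  B7:  IN=(all ⊤)  OUT=(all ⊤)

Merge at B3: IN[B3] = OUT[B2] = {a: ⊤, b: ⊤, c: ⊤, d: ⊤, e: ⊤, f: ⊤}
Applying B3's transfer function to that IN value gives OUT[B3] (row B3 above).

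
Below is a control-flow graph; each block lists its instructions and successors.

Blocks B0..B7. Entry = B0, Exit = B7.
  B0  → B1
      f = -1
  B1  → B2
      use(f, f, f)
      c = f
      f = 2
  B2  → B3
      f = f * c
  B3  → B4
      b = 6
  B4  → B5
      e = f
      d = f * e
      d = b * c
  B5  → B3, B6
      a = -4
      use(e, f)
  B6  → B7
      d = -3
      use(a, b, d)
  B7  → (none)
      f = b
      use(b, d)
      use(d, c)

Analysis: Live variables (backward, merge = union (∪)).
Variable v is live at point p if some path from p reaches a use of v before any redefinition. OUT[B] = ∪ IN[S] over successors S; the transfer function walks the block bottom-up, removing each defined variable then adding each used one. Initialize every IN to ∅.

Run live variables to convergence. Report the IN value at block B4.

Answer: {b, c, f}

Working:
Converged values:
  B0:   IN={}   OUT={f}
  B1:   IN={f}   OUT={c, f}
  B2:   IN={c, f}   OUT={c, f}
  B3:   IN={c, f}   OUT={b, c, f}
  B4:   IN={b, c, f}   OUT={b, c, e, f}
  B5:   IN={b, c, e, f}   OUT={a, b, c, f}
  B6:   IN={a, b, c}   OUT={b, c, d}
  B7:   IN={b, c, d}   OUT={}

Merge at B4: OUT[B4] = IN[B5] = {b, c, e, f}
Applying B4's transfer function to that OUT value gives IN[B4] (row B4 above).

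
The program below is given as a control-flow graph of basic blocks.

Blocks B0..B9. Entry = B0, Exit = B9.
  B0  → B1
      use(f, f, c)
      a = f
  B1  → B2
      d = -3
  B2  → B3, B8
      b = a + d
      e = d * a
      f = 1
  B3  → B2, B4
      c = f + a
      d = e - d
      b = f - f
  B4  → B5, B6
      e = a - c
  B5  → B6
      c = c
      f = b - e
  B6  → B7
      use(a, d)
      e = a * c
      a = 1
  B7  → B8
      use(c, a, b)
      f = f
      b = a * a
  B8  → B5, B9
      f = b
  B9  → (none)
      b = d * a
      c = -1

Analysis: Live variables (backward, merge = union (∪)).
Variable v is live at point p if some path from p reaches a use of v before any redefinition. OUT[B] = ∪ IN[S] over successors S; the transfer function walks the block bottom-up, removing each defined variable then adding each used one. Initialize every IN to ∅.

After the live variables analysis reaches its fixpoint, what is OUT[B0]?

Fixpoint table:
  B0:   IN={c, f}   OUT={a, c}
  B1:   IN={a, c}   OUT={a, c, d}
  B2:   IN={a, c, d}   OUT={a, b, c, d, e, f}
  B3:   IN={a, d, e, f}   OUT={a, b, c, d, f}
  B4:   IN={a, b, c, d, f}   OUT={a, b, c, d, e, f}
  B5:   IN={a, b, c, d, e}   OUT={a, b, c, d, f}
  B6:   IN={a, b, c, d, f}   OUT={a, b, c, d, e, f}
  B7:   IN={a, b, c, d, e, f}   OUT={a, b, c, d, e}
  B8:   IN={a, b, c, d, e}   OUT={a, b, c, d, e}
  B9:   IN={a, d}   OUT={}

Merge at B0: OUT[B0] = IN[B1] = {a, c}

Answer: {a, c}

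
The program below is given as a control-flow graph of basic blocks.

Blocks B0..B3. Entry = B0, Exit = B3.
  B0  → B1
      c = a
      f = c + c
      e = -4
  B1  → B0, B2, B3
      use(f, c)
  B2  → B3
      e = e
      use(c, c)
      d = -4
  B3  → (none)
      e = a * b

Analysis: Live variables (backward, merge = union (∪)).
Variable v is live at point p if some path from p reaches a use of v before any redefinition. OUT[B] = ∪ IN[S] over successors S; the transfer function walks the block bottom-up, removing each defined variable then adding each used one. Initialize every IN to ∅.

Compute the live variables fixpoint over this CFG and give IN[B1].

Answer: {a, b, c, e, f}

Derivation:
Fixpoint table:
  B0: | IN={a, b} | OUT={a, b, c, e, f}
  B1: | IN={a, b, c, e, f} | OUT={a, b, c, e}
  B2: | IN={a, b, c, e} | OUT={a, b}
  B3: | IN={a, b} | OUT={}

Merge at B1: OUT[B1] = IN[B0] ⊔ IN[B2] ⊔ IN[B3] = {a, b, c, e}
Applying B1's transfer function to that OUT value gives IN[B1] (row B1 above).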